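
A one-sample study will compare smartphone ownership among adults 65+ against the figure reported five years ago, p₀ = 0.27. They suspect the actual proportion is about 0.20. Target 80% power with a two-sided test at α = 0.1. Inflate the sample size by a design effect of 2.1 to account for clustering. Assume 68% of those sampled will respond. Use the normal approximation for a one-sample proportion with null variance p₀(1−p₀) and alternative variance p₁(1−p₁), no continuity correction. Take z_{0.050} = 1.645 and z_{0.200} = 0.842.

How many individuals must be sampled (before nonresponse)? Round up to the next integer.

n = 718

n = [z_{α/2}·√(p₀q₀) + z_β·√(p₁q₁)]² / (p₁ − p₀)²
  = [1.645·√(0.27·0.73) + 0.842·√(0.20·0.80)]² / (-0.07)²
  = [1.645·0.4440 + 0.842·0.4000]² / 0.0049
  = [1.0671]² / 0.0049
  = 232.39
Design effect: 2.1 × 232.39 = 488.03.
Adjust for 68% response: 488.03 / 0.68 = 717.69.
Round up → n = 718.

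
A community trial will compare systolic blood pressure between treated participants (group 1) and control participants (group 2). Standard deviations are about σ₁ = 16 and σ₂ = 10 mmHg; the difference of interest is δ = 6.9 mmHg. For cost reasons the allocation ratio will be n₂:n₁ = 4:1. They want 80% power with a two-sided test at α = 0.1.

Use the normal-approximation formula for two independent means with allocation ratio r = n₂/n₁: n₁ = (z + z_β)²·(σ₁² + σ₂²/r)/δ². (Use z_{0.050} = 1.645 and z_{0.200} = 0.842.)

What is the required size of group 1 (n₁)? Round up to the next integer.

n₁ = 37

n₁ = (z_{α/2} + z_β)² · (σ₁² + σ₂²/r) / δ²
   = (1.645 + 0.842)² · (16² + 10²/4) / 6.9²
   = 6.1852 · (256 + 25) / 47.61
   = 6.1852 · 281 / 47.61
   = 36.51
Round up → n₁ = 37; n₂ = r·n₁ = 4 × 37 = 148.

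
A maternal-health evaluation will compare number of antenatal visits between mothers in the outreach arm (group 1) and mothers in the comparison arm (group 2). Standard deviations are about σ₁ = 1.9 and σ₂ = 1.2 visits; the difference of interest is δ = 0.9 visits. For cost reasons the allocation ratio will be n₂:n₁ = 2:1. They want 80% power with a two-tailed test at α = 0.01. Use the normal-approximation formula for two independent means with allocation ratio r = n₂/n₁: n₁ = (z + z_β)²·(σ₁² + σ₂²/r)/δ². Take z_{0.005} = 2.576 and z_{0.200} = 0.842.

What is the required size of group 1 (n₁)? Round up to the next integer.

n₁ = (z_{α/2} + z_β)² · (σ₁² + σ₂²/r) / δ²
   = (2.576 + 0.842)² · (1.9² + 1.2²/2) / 0.9²
   = 11.6827 · (3.61 + 0.72) / 0.81
   = 11.6827 · 4.33 / 0.81
   = 62.45
Round up → n₁ = 63; n₂ = r·n₁ = 2 × 63 = 126.

n₁ = 63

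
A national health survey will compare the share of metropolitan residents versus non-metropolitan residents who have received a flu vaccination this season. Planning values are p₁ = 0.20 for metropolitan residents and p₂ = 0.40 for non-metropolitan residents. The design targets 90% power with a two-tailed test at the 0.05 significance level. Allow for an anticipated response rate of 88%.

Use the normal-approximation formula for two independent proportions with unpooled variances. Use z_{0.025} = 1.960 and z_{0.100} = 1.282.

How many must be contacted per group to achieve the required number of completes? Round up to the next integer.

n = (z_{α/2} + z_β)² · [p₁(1−p₁) + p₂(1−p₂)] / (p₁ − p₂)²
  = (1.960 + 1.282)² · (0.20·0.80 + 0.40·0.60) / (-0.20)²
  = (3.242)² · (0.1600 + 0.2400) / 0.0400
  = 10.5106 · 0.4000 / 0.0400
  = 105.11
Adjust for 88% response: 105.11 / 0.88 = 119.44.
Round up → n = 120 per group.

n = 120 per group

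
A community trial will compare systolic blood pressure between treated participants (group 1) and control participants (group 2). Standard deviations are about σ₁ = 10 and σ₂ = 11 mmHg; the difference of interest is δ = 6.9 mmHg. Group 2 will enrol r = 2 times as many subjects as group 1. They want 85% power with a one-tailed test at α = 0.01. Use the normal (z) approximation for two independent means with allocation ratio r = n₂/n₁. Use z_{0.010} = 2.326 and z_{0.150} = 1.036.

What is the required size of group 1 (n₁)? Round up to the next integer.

n₁ = (z_α + z_β)² · (σ₁² + σ₂²/r) / δ²
   = (2.326 + 1.036)² · (10² + 11²/2) / 6.9²
   = 11.3030 · (100 + 60.5) / 47.61
   = 11.3030 · 160.5 / 47.61
   = 38.10
Round up → n₁ = 39; n₂ = r·n₁ = 2 × 39 = 78.

n₁ = 39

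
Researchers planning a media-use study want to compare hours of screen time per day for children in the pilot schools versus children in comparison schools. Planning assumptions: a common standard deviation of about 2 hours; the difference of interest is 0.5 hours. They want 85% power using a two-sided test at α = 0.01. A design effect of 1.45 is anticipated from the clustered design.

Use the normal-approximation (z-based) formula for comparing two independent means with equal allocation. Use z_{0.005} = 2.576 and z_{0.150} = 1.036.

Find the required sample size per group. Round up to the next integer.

n = 606 per group

n = (z_{α/2} + z_β)² · (σ₁² + σ₂²) / δ²
  = (2.576 + 1.036)² · (2·2² = 8) / 0.5²
  = 13.0465 · 8 / 0.25
  = 417.49
Design effect: 1.45 × 417.49 = 605.36.
Round up → n = 606 per group.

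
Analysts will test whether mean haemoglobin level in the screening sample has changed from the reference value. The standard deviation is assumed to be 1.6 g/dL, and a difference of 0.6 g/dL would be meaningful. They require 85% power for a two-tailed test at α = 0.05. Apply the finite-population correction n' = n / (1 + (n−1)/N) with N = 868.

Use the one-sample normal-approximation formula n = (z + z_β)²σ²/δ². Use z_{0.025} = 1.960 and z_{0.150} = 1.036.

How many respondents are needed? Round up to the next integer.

n = 60

n = (z_{α/2} + z_β)² · σ² / δ²
  = (1.960 + 1.036)² · 1.6² / 0.6²
  = 8.9760 · 2.56 / 0.36
  = 63.83
Finite-population correction (N = 868): 63.83 / (1 + (63.83 − 1)/868) = 59.52.
Round up → n = 60.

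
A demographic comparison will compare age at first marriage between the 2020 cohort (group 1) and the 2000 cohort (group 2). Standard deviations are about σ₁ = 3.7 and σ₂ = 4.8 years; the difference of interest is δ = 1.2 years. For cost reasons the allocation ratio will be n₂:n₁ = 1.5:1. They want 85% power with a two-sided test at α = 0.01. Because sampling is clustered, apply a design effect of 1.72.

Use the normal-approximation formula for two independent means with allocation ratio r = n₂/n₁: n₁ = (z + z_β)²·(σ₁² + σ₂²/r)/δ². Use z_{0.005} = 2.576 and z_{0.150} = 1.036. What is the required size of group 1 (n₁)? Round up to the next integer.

n₁ = (z_{α/2} + z_β)² · (σ₁² + σ₂²/r) / δ²
   = (2.576 + 1.036)² · (3.7² + 4.8²/1.5) / 1.2²
   = 13.0465 · (13.69 + 15.36) / 1.44
   = 13.0465 · 29.05 / 1.44
   = 263.20
Design effect: 1.72 × 263.20 = 452.70.
Round up → n₁ = 453; n₂ = r·n₁ = 1.5 × 453 = 680.

n₁ = 453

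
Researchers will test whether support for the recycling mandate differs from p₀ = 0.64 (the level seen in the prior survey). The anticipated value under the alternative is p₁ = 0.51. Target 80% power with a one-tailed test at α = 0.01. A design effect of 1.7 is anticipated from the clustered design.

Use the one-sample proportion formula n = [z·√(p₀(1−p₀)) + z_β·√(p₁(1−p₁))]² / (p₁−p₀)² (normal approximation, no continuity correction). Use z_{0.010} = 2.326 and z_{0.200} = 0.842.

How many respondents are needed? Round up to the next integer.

n = [z_α·√(p₀q₀) + z_β·√(p₁q₁)]² / (p₁ − p₀)²
  = [2.326·√(0.64·0.36) + 0.842·√(0.51·0.49)]² / (-0.13)²
  = [2.326·0.4800 + 0.842·0.4999]² / 0.0169
  = [1.5374]² / 0.0169
  = 139.86
Design effect: 1.7 × 139.86 = 237.76.
Round up → n = 238.

n = 238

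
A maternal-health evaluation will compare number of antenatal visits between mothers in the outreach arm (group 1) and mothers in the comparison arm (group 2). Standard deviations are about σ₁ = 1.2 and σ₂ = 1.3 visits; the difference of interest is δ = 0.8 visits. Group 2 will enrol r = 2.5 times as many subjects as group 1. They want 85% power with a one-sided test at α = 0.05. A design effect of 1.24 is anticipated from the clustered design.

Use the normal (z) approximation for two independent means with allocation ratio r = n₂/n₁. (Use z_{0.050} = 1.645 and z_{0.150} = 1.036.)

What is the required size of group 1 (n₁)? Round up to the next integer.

n₁ = 30

n₁ = (z_α + z_β)² · (σ₁² + σ₂²/r) / δ²
   = (1.645 + 1.036)² · (1.2² + 1.3²/2.5) / 0.8²
   = 7.1878 · (1.44 + 0.676) / 0.64
   = 7.1878 · 2.116 / 0.64
   = 23.76
Design effect: 1.24 × 23.76 = 29.47.
Round up → n₁ = 30; n₂ = r·n₁ = 2.5 × 30 = 75.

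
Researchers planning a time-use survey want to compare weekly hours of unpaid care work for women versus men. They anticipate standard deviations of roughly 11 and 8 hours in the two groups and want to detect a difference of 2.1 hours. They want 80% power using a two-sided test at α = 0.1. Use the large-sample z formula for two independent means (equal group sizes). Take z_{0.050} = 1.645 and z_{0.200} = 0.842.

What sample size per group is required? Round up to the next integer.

n = (z_{α/2} + z_β)² · (σ₁² + σ₂²) / δ²
  = (1.645 + 0.842)² · (11² + 8² = 185) / 2.1²
  = 6.1852 · 185 / 4.41
  = 259.47
Round up → n = 260 per group.

n = 260 per group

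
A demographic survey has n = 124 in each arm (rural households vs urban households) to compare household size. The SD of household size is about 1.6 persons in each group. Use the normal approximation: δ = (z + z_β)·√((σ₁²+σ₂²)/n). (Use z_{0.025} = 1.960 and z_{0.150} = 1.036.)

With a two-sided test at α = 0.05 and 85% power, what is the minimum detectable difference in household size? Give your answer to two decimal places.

δ = (z_{α/2} + z_β) · √((σ₁²+σ₂²)/n)
  = (1.960 + 1.036) · √(5.12/124)
  = 2.996 · √0.04129
  = 2.996 · 0.2032
  = 0.6088

Minimum detectable difference ≈ 0.61 persons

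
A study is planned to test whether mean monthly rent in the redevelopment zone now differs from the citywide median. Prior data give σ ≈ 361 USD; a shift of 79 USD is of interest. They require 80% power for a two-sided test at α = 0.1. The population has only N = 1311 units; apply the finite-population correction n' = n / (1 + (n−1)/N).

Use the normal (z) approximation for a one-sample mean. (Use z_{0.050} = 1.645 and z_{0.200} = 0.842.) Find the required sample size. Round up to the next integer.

n = 118

n = (z_{α/2} + z_β)² · σ² / δ²
  = (1.645 + 0.842)² · 361² / 79²
  = 6.1852 · 130321 / 6241
  = 129.16
Finite-population correction (N = 1311): 129.16 / (1 + (129.16 − 1)/1311) = 117.65.
Round up → n = 118.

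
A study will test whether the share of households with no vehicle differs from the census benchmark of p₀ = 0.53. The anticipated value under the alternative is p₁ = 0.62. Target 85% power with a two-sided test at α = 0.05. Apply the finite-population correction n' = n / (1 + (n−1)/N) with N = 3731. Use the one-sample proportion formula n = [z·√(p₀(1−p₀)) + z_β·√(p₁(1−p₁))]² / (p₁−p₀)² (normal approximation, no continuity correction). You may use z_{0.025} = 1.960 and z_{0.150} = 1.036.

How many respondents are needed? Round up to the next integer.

n = [z_{α/2}·√(p₀q₀) + z_β·√(p₁q₁)]² / (p₁ − p₀)²
  = [1.960·√(0.53·0.47) + 1.036·√(0.62·0.38)]² / (0.09)²
  = [1.960·0.4991 + 1.036·0.4854]² / 0.0081
  = [1.4811]² / 0.0081
  = 270.82
Finite-population correction (N = 3731): 270.82 / (1 + (270.82 − 1)/3731) = 252.56.
Round up → n = 253.

n = 253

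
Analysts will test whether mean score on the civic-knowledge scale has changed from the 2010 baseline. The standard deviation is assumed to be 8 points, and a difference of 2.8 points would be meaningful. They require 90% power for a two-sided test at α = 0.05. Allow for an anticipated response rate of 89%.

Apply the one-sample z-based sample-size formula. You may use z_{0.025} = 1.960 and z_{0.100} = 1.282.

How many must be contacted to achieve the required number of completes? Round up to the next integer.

n = 97

n = (z_{α/2} + z_β)² · σ² / δ²
  = (1.960 + 1.282)² · 8² / 2.8²
  = 10.5106 · 64 / 7.84
  = 85.80
Adjust for 89% response: 85.80 / 0.89 = 96.41.
Round up → n = 97.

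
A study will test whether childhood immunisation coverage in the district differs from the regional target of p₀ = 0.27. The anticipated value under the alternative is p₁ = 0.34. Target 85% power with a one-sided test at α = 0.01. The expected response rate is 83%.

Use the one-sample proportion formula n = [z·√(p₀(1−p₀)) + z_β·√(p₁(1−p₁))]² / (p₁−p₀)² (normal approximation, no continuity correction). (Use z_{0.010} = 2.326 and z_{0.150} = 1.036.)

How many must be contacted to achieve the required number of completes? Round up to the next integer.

n = [z_α·√(p₀q₀) + z_β·√(p₁q₁)]² / (p₁ − p₀)²
  = [2.326·√(0.27·0.73) + 1.036·√(0.34·0.66)]² / (0.07)²
  = [2.326·0.4440 + 1.036·0.4737]² / 0.0049
  = [1.5234]² / 0.0049
  = 473.63
Adjust for 83% response: 473.63 / 0.83 = 570.64.
Round up → n = 571.

n = 571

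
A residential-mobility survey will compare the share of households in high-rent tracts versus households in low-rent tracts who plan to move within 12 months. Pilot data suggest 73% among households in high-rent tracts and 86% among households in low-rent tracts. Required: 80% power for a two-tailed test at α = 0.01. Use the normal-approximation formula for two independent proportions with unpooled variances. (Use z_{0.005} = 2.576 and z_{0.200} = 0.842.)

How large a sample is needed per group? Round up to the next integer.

n = 220 per group

n = (z_{α/2} + z_β)² · [p₁(1−p₁) + p₂(1−p₂)] / (p₁ − p₂)²
  = (2.576 + 0.842)² · (0.73·0.27 + 0.86·0.14) / (-0.13)²
  = (3.418)² · (0.1971 + 0.1204) / 0.0169
  = 11.6827 · 0.3175 / 0.0169
  = 219.48
Round up → n = 220 per group.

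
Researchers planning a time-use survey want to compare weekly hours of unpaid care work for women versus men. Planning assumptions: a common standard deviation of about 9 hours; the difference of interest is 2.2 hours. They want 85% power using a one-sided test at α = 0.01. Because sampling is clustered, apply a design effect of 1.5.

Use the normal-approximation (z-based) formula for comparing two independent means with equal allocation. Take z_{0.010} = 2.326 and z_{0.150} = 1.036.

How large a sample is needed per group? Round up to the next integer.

n = (z_α + z_β)² · (σ₁² + σ₂²) / δ²
  = (2.326 + 1.036)² · (2·9² = 162) / 2.2²
  = 11.3030 · 162 / 4.84
  = 378.33
Design effect: 1.5 × 378.33 = 567.49.
Round up → n = 568 per group.

n = 568 per group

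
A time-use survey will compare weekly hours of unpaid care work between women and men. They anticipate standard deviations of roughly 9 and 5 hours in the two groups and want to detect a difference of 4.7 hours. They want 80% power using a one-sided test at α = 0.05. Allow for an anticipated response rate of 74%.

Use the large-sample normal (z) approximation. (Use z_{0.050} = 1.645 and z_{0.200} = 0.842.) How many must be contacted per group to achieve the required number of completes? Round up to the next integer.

n = 41 per group

n = (z_α + z_β)² · (σ₁² + σ₂²) / δ²
  = (1.645 + 0.842)² · (9² + 5² = 106) / 4.7²
  = 6.1852 · 106 / 22.09
  = 29.68
Adjust for 74% response: 29.68 / 0.74 = 40.11.
Round up → n = 41 per group.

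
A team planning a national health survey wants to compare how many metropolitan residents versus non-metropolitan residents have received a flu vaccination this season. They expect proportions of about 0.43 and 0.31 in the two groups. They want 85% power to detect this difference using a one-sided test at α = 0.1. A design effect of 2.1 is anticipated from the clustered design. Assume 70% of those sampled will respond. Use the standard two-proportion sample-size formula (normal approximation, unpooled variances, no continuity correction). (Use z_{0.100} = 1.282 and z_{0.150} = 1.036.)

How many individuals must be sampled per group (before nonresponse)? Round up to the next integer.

n = 514 per group

n = (z_α + z_β)² · [p₁(1−p₁) + p₂(1−p₂)] / (p₁ − p₂)²
  = (1.282 + 1.036)² · (0.43·0.57 + 0.31·0.69) / (0.12)²
  = (2.318)² · (0.2451 + 0.2139) / 0.0144
  = 5.3731 · 0.4590 / 0.0144
  = 171.27
Design effect: 2.1 × 171.27 = 359.66.
Adjust for 70% response: 359.66 / 0.70 = 513.80.
Round up → n = 514 per group.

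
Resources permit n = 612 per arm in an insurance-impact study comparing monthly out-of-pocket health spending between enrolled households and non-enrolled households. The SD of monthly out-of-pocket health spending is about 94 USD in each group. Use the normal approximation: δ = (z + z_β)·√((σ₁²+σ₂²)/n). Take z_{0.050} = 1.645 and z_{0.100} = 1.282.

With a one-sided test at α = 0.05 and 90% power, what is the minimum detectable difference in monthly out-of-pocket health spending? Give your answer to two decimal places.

Minimum detectable difference ≈ 15.73 USD

δ = (z_α + z_β) · √((σ₁²+σ₂²)/n)
  = (1.645 + 1.282) · √(17672/612)
  = 2.927 · √28.8758
  = 2.927 · 5.3736
  = 15.7286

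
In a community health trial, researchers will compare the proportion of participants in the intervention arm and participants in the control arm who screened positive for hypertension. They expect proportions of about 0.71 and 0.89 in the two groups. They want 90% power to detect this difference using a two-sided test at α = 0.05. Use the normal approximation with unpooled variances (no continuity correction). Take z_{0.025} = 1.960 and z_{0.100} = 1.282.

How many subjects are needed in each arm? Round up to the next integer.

n = (z_{α/2} + z_β)² · [p₁(1−p₁) + p₂(1−p₂)] / (p₁ − p₂)²
  = (1.960 + 1.282)² · (0.71·0.29 + 0.89·0.11) / (-0.18)²
  = (3.242)² · (0.2059 + 0.0979) / 0.0324
  = 10.5106 · 0.3038 / 0.0324
  = 98.55
Round up → n = 99 per group.

n = 99 per group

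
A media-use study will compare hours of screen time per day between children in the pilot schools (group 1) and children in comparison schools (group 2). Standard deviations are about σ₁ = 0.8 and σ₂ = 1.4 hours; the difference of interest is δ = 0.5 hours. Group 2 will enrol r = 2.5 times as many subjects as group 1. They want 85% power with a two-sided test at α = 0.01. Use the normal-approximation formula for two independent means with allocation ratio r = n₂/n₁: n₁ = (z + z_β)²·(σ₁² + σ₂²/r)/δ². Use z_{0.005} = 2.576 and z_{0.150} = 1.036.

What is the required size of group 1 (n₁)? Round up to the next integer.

n₁ = (z_{α/2} + z_β)² · (σ₁² + σ₂²/r) / δ²
   = (2.576 + 1.036)² · (0.8² + 1.4²/2.5) / 0.5²
   = 13.0465 · (0.64 + 0.784) / 0.25
   = 13.0465 · 1.424 / 0.25
   = 74.31
Round up → n₁ = 75; n₂ = r·n₁ = 2.5 × 75 = 188.

n₁ = 75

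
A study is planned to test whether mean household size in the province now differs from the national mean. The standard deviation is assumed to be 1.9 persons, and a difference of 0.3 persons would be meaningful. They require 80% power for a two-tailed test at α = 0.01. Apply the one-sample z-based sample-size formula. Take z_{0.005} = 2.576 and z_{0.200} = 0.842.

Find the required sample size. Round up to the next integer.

n = 469

n = (z_{α/2} + z_β)² · σ² / δ²
  = (2.576 + 0.842)² · 1.9² / 0.3²
  = 11.6827 · 3.61 / 0.09
  = 468.61
Round up → n = 469.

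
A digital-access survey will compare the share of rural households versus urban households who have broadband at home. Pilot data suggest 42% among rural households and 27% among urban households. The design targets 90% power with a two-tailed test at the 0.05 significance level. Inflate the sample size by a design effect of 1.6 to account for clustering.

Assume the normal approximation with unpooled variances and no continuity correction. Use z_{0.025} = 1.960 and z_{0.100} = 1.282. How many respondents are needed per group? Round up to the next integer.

n = (z_{α/2} + z_β)² · [p₁(1−p₁) + p₂(1−p₂)] / (p₁ − p₂)²
  = (1.960 + 1.282)² · (0.42·0.58 + 0.27·0.73) / (0.15)²
  = (3.242)² · (0.2436 + 0.1971) / 0.0225
  = 10.5106 · 0.4407 / 0.0225
  = 205.87
Design effect: 1.6 × 205.87 = 329.39.
Round up → n = 330 per group.

n = 330 per group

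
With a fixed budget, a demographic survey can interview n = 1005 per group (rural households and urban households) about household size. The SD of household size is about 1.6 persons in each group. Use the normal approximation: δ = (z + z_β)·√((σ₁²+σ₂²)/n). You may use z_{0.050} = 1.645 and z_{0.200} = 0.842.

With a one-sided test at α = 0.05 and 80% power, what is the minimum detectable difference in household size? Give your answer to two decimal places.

Minimum detectable difference ≈ 0.18 persons

δ = (z_α + z_β) · √((σ₁²+σ₂²)/n)
  = (1.645 + 0.842) · √(5.12/1005)
  = 2.487 · √0.00509
  = 2.487 · 0.0714
  = 0.1775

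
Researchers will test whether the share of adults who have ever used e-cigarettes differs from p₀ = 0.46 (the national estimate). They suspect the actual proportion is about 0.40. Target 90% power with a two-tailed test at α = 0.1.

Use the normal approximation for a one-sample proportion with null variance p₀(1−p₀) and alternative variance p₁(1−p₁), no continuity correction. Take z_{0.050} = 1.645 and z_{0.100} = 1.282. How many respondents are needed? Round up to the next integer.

n = [z_{α/2}·√(p₀q₀) + z_β·√(p₁q₁)]² / (p₁ − p₀)²
  = [1.645·√(0.46·0.54) + 1.282·√(0.40·0.60)]² / (-0.06)²
  = [1.645·0.4984 + 1.282·0.4899]² / 0.0036
  = [1.4479]² / 0.0036
  = 582.35
Round up → n = 583.

n = 583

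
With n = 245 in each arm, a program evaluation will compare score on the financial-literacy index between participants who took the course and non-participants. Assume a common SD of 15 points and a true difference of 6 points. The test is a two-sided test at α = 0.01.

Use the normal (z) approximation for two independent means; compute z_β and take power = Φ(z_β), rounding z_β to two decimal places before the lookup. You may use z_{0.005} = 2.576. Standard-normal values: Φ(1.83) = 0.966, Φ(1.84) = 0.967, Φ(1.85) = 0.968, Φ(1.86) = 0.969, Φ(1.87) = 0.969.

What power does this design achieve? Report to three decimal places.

z_β = δ·√(n/(σ₁²+σ₂²)) − z_{α/2}
    = 6 · √(245/450) − 2.576
    = 6 · 0.73786 − 2.576
    = 4.4272 − 2.576 = 1.8512 → 1.85
Power = Φ(1.85) = 0.968.

Power ≈ 0.968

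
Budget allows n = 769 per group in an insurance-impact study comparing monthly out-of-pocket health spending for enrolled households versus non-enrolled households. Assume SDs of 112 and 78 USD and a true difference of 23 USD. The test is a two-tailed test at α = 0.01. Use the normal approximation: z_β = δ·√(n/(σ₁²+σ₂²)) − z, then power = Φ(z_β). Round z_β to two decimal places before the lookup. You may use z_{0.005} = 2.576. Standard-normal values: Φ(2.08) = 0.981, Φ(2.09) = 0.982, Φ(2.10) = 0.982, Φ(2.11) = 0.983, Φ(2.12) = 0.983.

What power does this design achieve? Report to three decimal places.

z_β = δ·√(n/(σ₁²+σ₂²)) − z_{α/2}
    = 23 · √(769/18628) − 2.576
    = 23 · 0.20318 − 2.576
    = 4.6731 − 2.576 = 2.0971 → 2.10
Power = Φ(2.10) = 0.982.

Power ≈ 0.982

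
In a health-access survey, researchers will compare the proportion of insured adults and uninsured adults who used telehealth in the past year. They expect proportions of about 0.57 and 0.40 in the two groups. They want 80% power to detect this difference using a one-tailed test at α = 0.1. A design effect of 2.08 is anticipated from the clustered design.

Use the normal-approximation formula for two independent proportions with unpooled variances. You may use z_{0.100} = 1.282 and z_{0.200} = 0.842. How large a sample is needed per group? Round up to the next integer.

n = (z_α + z_β)² · [p₁(1−p₁) + p₂(1−p₂)] / (p₁ − p₂)²
  = (1.282 + 0.842)² · (0.57·0.43 + 0.40·0.60) / (0.17)²
  = (2.124)² · (0.2451 + 0.2400) / 0.0289
  = 4.5114 · 0.4851 / 0.0289
  = 75.73
Design effect: 2.08 × 75.73 = 157.51.
Round up → n = 158 per group.

n = 158 per group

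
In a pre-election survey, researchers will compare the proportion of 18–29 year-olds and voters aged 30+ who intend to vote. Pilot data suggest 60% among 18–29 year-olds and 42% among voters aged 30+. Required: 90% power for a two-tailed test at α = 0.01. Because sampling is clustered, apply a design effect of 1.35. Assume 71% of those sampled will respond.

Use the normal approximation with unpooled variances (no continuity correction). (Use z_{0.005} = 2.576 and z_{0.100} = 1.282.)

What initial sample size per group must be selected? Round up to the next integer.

n = (z_{α/2} + z_β)² · [p₁(1−p₁) + p₂(1−p₂)] / (p₁ − p₂)²
  = (2.576 + 1.282)² · (0.60·0.40 + 0.42·0.58) / (0.18)²
  = (3.858)² · (0.2400 + 0.2436) / 0.0324
  = 14.8842 · 0.4836 / 0.0324
  = 222.16
Design effect: 1.35 × 222.16 = 299.92.
Adjust for 71% response: 299.92 / 0.71 = 422.42.
Round up → n = 423 per group.

n = 423 per group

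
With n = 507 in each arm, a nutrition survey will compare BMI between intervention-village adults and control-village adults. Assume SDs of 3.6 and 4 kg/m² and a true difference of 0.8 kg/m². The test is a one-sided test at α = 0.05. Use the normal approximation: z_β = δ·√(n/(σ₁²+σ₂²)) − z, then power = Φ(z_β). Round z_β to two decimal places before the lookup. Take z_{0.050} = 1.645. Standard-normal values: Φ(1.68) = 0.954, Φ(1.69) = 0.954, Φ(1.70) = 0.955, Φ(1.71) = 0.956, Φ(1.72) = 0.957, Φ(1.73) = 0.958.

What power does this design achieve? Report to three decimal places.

z_β = δ·√(n/(σ₁²+σ₂²)) − z_α
    = 0.8 · √(507/28.96) − 1.645
    = 0.8 · 4.18413 − 1.645
    = 3.3473 − 1.645 = 1.7023 → 1.70
Power = Φ(1.70) = 0.955.

Power ≈ 0.955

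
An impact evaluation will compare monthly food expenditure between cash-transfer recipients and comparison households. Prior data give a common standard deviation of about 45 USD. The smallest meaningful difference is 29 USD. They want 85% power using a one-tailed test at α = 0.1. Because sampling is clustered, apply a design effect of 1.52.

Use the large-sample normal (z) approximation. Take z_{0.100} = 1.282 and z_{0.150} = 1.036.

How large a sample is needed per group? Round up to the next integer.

n = 40 per group

n = (z_α + z_β)² · (σ₁² + σ₂²) / δ²
  = (1.282 + 1.036)² · (2·45² = 4050) / 29²
  = 5.3731 · 4050 / 841
  = 25.88
Design effect: 1.52 × 25.88 = 39.33.
Round up → n = 40 per group.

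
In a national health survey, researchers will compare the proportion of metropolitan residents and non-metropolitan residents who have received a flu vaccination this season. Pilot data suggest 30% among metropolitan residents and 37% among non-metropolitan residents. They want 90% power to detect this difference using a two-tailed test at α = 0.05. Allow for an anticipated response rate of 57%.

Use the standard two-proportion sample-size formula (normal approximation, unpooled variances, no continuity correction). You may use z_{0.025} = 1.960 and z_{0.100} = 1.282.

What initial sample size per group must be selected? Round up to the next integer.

n = (z_{α/2} + z_β)² · [p₁(1−p₁) + p₂(1−p₂)] / (p₁ − p₂)²
  = (1.960 + 1.282)² · (0.30·0.70 + 0.37·0.63) / (-0.07)²
  = (3.242)² · (0.2100 + 0.2331) / 0.0049
  = 10.5106 · 0.4431 / 0.0049
  = 950.46
Adjust for 57% response: 950.46 / 0.57 = 1667.47.
Round up → n = 1668 per group.

n = 1668 per group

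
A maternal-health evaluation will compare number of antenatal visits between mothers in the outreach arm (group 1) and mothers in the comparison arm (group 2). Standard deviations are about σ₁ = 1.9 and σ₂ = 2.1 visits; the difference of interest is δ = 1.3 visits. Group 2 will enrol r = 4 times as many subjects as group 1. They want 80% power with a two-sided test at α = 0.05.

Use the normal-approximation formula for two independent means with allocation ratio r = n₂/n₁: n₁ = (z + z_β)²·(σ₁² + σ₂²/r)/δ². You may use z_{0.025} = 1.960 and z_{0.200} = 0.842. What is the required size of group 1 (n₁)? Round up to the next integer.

n₁ = (z_{α/2} + z_β)² · (σ₁² + σ₂²/r) / δ²
   = (1.960 + 0.842)² · (1.9² + 2.1²/4) / 1.3²
   = 7.8512 · (3.61 + 1.1025) / 1.69
   = 7.8512 · 4.7125 / 1.69
   = 21.89
Round up → n₁ = 22; n₂ = r·n₁ = 4 × 22 = 88.

n₁ = 22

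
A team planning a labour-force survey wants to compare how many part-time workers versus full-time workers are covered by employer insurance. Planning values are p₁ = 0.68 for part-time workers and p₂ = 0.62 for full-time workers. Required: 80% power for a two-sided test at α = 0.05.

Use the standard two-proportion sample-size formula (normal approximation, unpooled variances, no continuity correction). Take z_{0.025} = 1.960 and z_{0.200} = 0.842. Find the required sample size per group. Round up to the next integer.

n = 989 per group

n = (z_{α/2} + z_β)² · [p₁(1−p₁) + p₂(1−p₂)] / (p₁ − p₂)²
  = (1.960 + 0.842)² · (0.68·0.32 + 0.62·0.38) / (0.06)²
  = (2.802)² · (0.2176 + 0.2356) / 0.0036
  = 7.8512 · 0.4532 / 0.0036
  = 988.38
Round up → n = 989 per group.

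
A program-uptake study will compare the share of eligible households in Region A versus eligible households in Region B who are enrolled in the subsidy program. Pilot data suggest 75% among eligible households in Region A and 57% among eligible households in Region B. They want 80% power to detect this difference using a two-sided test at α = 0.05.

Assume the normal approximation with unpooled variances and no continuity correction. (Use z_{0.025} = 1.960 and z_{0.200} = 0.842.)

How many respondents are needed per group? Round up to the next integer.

n = (z_{α/2} + z_β)² · [p₁(1−p₁) + p₂(1−p₂)] / (p₁ − p₂)²
  = (1.960 + 0.842)² · (0.75·0.25 + 0.57·0.43) / (0.18)²
  = (2.802)² · (0.1875 + 0.2451) / 0.0324
  = 7.8512 · 0.4326 / 0.0324
  = 104.83
Round up → n = 105 per group.

n = 105 per group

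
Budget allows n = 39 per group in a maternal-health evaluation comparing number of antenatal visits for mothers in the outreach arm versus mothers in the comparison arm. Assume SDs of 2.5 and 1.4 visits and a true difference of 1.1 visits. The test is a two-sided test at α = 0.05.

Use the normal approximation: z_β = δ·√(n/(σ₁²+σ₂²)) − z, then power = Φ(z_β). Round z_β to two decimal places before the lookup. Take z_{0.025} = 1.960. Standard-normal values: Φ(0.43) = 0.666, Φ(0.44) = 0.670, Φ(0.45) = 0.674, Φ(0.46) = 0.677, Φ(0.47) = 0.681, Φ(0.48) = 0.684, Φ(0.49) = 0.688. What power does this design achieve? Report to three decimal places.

Power ≈ 0.670

z_β = δ·√(n/(σ₁²+σ₂²)) − z_{α/2}
    = 1.1 · √(39/8.21) − 1.960
    = 1.1 · 2.17952 − 1.960
    = 2.3975 − 1.960 = 0.4375 → 0.44
Power = Φ(0.44) = 0.670.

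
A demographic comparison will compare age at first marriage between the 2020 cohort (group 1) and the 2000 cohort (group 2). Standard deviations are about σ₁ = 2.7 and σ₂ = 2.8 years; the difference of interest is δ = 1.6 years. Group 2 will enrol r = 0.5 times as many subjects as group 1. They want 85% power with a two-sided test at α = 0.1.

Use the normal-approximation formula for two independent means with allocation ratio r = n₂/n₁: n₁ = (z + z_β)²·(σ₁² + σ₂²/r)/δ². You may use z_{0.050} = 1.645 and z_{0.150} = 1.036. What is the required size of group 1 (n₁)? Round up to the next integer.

n₁ = (z_{α/2} + z_β)² · (σ₁² + σ₂²/r) / δ²
   = (1.645 + 1.036)² · (2.7² + 2.8²/0.5) / 1.6²
   = 7.1878 · (7.29 + 15.68) / 2.56
   = 7.1878 · 22.97 / 2.56
   = 64.49
Round up → n₁ = 65; n₂ = r·n₁ = 0.5 × 65 = 33.

n₁ = 65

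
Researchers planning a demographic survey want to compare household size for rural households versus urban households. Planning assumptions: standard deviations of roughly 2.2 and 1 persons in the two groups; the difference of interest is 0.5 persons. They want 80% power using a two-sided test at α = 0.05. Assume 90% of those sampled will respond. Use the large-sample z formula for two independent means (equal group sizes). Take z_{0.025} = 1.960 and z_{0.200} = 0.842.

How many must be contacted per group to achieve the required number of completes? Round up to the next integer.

n = (z_{α/2} + z_β)² · (σ₁² + σ₂²) / δ²
  = (1.960 + 0.842)² · (2.2² + 1² = 5.84) / 0.5²
  = 7.8512 · 5.84 / 0.25
  = 183.40
Adjust for 90% response: 183.40 / 0.90 = 203.78.
Round up → n = 204 per group.

n = 204 per group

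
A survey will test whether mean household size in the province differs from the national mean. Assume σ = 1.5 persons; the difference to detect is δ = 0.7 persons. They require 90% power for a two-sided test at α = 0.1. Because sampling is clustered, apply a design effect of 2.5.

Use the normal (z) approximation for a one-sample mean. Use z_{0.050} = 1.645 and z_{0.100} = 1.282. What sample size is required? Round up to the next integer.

n = (z_{α/2} + z_β)² · σ² / δ²
  = (1.645 + 1.282)² · 1.5² / 0.7²
  = 8.5673 · 2.25 / 0.49
  = 39.34
Design effect: 2.5 × 39.34 = 98.35.
Round up → n = 99.

n = 99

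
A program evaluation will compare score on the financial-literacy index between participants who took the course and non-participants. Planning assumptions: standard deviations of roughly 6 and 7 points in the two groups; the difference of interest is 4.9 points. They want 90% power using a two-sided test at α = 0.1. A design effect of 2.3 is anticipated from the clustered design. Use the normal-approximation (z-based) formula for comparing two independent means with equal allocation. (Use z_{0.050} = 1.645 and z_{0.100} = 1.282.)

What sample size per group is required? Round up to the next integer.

n = 70 per group

n = (z_{α/2} + z_β)² · (σ₁² + σ₂²) / δ²
  = (1.645 + 1.282)² · (6² + 7² = 85) / 4.9²
  = 8.5673 · 85 / 24.01
  = 30.33
Design effect: 2.3 × 30.33 = 69.76.
Round up → n = 70 per group.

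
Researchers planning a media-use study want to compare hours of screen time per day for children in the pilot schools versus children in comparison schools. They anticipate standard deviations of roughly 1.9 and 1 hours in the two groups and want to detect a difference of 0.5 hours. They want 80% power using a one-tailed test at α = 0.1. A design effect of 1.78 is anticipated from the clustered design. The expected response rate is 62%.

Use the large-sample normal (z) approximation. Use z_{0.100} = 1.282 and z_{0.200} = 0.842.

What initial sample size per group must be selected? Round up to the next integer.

n = (z_α + z_β)² · (σ₁² + σ₂²) / δ²
  = (1.282 + 0.842)² · (1.9² + 1² = 4.61) / 0.5²
  = 4.5114 · 4.61 / 0.25
  = 83.19
Design effect: 1.78 × 83.19 = 148.08.
Adjust for 62% response: 148.08 / 0.62 = 238.84.
Round up → n = 239 per group.

n = 239 per group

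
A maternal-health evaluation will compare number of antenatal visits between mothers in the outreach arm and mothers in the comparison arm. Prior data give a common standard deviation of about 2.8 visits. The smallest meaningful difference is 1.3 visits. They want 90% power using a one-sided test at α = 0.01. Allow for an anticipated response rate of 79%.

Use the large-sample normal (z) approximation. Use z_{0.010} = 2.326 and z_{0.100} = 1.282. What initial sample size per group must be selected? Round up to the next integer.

n = 153 per group

n = (z_α + z_β)² · (σ₁² + σ₂²) / δ²
  = (2.326 + 1.282)² · (2·2.8² = 15.68) / 1.3²
  = 13.0177 · 15.68 / 1.69
  = 120.78
Adjust for 79% response: 120.78 / 0.79 = 152.89.
Round up → n = 153 per group.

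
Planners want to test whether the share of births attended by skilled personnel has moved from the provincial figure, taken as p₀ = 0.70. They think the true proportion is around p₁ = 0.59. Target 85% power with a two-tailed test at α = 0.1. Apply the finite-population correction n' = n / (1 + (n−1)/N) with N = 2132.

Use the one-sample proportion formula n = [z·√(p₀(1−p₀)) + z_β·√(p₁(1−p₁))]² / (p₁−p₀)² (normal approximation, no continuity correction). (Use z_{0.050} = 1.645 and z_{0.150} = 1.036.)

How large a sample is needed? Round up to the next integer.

n = [z_{α/2}·√(p₀q₀) + z_β·√(p₁q₁)]² / (p₁ − p₀)²
  = [1.645·√(0.70·0.30) + 1.036·√(0.59·0.41)]² / (-0.11)²
  = [1.645·0.4583 + 1.036·0.4918]² / 0.0121
  = [1.2634]² / 0.0121
  = 131.91
Finite-population correction (N = 2132): 131.91 / (1 + (131.91 − 1)/2132) = 124.28.
Round up → n = 125.

n = 125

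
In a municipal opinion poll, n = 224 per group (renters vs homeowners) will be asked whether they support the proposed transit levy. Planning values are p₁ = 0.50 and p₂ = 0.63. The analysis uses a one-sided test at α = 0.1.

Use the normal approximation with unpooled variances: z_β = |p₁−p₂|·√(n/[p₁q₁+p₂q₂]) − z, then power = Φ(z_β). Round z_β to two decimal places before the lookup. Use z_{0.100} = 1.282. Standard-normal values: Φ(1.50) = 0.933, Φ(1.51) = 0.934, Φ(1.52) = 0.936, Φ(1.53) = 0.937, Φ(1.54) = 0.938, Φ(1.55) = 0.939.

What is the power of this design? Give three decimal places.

Power ≈ 0.936

z_β = |p₁−p₂|·√(n/[p₁q₁+p₂q₂]) − z_α
    = 0.13 · √(224/0.4831) − 1.282
    = 0.13 · 21.5330 − 1.282
    = 2.7993 − 1.282 = 1.5173 → 1.52
Power = Φ(1.52) = 0.936.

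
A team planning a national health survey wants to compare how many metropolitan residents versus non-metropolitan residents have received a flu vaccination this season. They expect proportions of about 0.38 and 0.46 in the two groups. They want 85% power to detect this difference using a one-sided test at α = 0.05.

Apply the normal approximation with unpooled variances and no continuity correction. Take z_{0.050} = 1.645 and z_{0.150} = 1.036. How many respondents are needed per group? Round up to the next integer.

n = 544 per group

n = (z_α + z_β)² · [p₁(1−p₁) + p₂(1−p₂)] / (p₁ − p₂)²
  = (1.645 + 1.036)² · (0.38·0.62 + 0.46·0.54) / (-0.08)²
  = (2.681)² · (0.2356 + 0.2484) / 0.0064
  = 7.1878 · 0.4840 / 0.0064
  = 543.57
Round up → n = 544 per group.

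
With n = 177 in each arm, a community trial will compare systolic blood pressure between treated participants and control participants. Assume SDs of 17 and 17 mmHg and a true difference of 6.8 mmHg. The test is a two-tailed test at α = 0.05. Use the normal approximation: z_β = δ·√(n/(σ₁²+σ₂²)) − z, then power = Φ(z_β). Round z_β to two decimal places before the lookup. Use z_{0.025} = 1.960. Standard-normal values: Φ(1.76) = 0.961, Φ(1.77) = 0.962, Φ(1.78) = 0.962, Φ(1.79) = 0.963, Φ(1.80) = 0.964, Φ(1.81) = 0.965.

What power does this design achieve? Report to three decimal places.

z_β = δ·√(n/(σ₁²+σ₂²)) − z_{α/2}
    = 6.8 · √(177/578) − 1.960
    = 6.8 · 0.55338 − 1.960
    = 3.7630 − 1.960 = 1.8030 → 1.80
Power = Φ(1.80) = 0.964.

Power ≈ 0.964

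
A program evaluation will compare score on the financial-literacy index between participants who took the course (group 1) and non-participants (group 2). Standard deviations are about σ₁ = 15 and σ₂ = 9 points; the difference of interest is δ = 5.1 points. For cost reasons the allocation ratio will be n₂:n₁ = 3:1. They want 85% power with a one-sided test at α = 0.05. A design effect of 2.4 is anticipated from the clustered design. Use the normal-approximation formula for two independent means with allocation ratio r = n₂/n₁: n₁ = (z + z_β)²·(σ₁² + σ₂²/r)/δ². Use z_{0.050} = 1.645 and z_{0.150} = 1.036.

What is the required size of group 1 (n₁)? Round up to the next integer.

n₁ = (z_α + z_β)² · (σ₁² + σ₂²/r) / δ²
   = (1.645 + 1.036)² · (15² + 9²/3) / 5.1²
   = 7.1878 · (225 + 27) / 26.01
   = 7.1878 · 252 / 26.01
   = 69.64
Design effect: 2.4 × 69.64 = 167.13.
Round up → n₁ = 168; n₂ = r·n₁ = 3 × 168 = 504.

n₁ = 168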